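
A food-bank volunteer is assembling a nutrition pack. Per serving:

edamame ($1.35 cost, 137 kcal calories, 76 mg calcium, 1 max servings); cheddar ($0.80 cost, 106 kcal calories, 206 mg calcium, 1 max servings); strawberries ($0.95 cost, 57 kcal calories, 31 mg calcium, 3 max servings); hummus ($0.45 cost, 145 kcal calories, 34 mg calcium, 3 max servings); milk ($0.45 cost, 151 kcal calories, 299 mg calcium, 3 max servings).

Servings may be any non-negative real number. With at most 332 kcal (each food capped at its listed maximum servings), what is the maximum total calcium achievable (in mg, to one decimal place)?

657.4 mg

Calcium per kcal: milk 1.98, cheddar 1.943, edamame 0.5547, strawberries 0.5439, hummus 0.2345.
Take 2.199 servings of milk: uses 332 kcal, +657.4 mg calcium (running total 657.4 mg).
Greedy by best ratio exhausts the calories allowance optimally: 657.4 mg.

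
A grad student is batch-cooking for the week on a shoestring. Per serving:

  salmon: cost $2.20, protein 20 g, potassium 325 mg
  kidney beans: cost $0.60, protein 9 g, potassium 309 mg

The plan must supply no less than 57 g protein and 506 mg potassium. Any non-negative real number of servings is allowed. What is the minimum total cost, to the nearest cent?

For a min-cost LP with two ≥-constraints, a basic feasible solution has at most two positive variables.
salmon only: max(57/20, 506/325) = 2.85 servings → $6.27.
kidney beans only: max(57/9, 506/309) = 6.333 servings → $3.80.
salmon + kidney beans: intersection lies outside the first quadrant.
Cheapest feasible corner: $3.80.

$3.80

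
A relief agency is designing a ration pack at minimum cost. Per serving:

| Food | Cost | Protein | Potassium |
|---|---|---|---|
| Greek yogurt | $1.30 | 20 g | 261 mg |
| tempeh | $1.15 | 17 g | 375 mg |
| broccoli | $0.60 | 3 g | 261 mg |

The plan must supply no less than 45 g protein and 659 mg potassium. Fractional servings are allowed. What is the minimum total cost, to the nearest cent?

With two linear requirements the optimum uses one or two foods; enumerate the corners.
Greek yogurt only: max(45/20, 659/261) = 2.525 servings → $3.28.
tempeh only: max(45/17, 659/375) = 2.647 servings → $3.04.
broccoli only: max(45/3, 659/261) = 15 servings → $9.00.
Greek yogurt + tempeh with both tight: 1.852 servings and 0.4685 servings → $2.95.
Greek yogurt + broccoli with both tight: 2.201 servings and 0.3234 servings → $3.06.
tempeh + broccoli: intersection lies outside the first quadrant.
Cheapest feasible corner: $2.95.

$2.95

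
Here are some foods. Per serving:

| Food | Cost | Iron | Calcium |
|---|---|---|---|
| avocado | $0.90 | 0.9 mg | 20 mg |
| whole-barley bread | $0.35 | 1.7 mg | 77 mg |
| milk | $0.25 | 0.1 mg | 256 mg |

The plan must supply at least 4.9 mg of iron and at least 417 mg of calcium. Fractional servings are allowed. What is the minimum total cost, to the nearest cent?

This is a tiny linear program; its minimum lies at a vertex of the feasible set. List the vertices and price them.
avocado only: max(4.9/0.9, 417/20) = 20.85 servings → $18.77.
whole-barley bread only: max(4.9/1.7, 417/77) = 5.416 servings → $1.90.
milk only: max(4.9/0.1, 417/256) = 49 servings → $12.25.
avocado + whole-barley bread: the both-tight solution has a negative serving — not a feasible corner.
avocado + milk with both tight: 5.31 servings and 1.214 servings → $5.08.
whole-barley bread + milk with both tight: 2.837 servings and 0.7757 servings → $1.19.
So the least-cost plan costs $1.19.

$1.19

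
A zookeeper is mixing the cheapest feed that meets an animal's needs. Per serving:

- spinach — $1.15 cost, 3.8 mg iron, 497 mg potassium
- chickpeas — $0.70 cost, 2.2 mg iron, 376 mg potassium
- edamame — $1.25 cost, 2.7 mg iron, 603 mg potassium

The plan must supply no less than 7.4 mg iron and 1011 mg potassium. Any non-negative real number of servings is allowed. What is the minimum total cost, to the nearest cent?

$2.26

spinach only: max(7.4/3.8, 1011/497) = 2.034 servings → $2.34.
chickpeas only: max(7.4/2.2, 1011/376) = 3.364 servings → $2.35.
edamame only: max(7.4/2.7, 1011/603) = 2.741 servings → $3.43.
spinach + chickpeas with both tight: 1.664 servings and 0.489 servings → $2.26.
spinach + edamame with both tight: 1.825 servings and 0.1727 servings → $2.31.
chickpeas + edamame: the both-tight solution has a negative serving — not a feasible corner.
Cheapest feasible corner: $2.26.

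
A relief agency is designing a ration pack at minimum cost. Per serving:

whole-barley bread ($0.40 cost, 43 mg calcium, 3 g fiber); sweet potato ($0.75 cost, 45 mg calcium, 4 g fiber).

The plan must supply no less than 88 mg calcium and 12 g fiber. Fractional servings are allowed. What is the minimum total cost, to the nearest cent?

This is a tiny linear program; its minimum lies at a vertex of the feasible set. List the vertices and price them.
whole-barley bread only: max(88/43, 12/3) = 4 servings → $1.60.
sweet potato only: max(88/45, 12/4) = 3 servings → $2.25.
whole-barley bread + sweet potato with both targets exact would need a negative amount; discard.
Cheapest feasible corner: $1.60.

$1.60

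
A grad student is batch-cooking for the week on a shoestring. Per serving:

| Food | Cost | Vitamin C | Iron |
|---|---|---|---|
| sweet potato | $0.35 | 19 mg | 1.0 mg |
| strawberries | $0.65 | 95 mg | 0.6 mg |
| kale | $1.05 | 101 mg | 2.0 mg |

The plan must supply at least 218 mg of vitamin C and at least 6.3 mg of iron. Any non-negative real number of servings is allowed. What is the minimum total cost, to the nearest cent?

$2.72

The cheapest plan sits at a corner of the feasible region — with two constraints it uses at most two foods.
sweet potato only: max(218/19, 6.3/1.0) = 11.47 servings → $4.02.
strawberries only: max(218/95, 6.3/0.6) = 10.5 servings → $6.83.
kale only: max(218/101, 6.3/2.0) = 3.15 servings → $3.31.
sweet potato + strawberries with both tight: 5.594 servings and 1.176 servings → $2.72.
sweet potato + kale with both tight: 3.179 servings and 1.56 servings → $2.75.
strawberries + kale: the both-tight solution has a negative serving — not a feasible corner.
So the least-cost plan costs $2.72.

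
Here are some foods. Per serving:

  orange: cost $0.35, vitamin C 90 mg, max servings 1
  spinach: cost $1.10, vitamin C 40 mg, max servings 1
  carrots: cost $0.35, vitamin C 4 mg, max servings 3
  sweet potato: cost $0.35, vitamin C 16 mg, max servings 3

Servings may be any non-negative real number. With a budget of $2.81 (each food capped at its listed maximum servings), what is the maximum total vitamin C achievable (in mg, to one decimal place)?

Vitamin C per dollar: orange 257.1, sweet potato 45.71, spinach 36.36, carrots 11.43.
Take 1 serving of orange: spends $0.35, +90.0 mg vitamin C (running total 90.0 mg).
Take 3 servings of sweet potato: spends $1.05, +48.0 mg vitamin C (running total 138.0 mg).
Take 1 serving of spinach: spends $1.10, +40.0 mg vitamin C (running total 178.0 mg).
Take 0.8857 servings of carrots: spends $0.31, +3.5 mg vitamin C (running total 181.5 mg).
Greedy by best ratio exhausts the cost allowance optimally: 181.5 mg.

181.5 mg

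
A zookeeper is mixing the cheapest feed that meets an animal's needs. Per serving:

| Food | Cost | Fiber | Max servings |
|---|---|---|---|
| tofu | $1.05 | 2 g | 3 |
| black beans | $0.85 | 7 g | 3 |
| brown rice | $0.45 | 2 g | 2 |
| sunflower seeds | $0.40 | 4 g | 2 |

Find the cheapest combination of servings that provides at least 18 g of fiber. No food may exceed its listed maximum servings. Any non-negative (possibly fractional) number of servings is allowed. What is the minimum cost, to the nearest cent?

$2.01

Cost per g of fiber: sunflower seeds $0.1000, black beans $0.1214, brown rice $0.2250, tofu $0.5250.
Take 2 servings of sunflower seeds: +8.0 g fiber for $0.80 (total $0.80, still need 10.0 g).
Take 1.429 servings of black beans: +10.0 g fiber for $1.21 (total $2.01, still need 0.0 g).
Greedy by cheapest-per-g is optimal for a single linear constraint, so the minimum cost is $2.01.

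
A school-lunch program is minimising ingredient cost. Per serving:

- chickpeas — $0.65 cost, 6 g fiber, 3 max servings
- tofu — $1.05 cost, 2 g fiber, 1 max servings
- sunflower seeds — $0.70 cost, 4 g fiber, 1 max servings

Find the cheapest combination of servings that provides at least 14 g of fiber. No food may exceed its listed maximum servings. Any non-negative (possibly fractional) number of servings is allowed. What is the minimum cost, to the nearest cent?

$1.52

Cost per g of fiber: chickpeas $0.1083, sunflower seeds $0.1750, tofu $0.5250.
Take 2.333 servings of chickpeas: +14.0 g fiber for $1.52 (total $1.52, still need 0.0 g).
Filling from the cheapest source first is optimal under one linear minimum: $1.52.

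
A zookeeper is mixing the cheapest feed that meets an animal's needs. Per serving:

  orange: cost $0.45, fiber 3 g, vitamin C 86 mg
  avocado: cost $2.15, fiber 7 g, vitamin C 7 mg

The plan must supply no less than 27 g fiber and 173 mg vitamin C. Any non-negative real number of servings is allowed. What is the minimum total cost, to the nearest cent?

$4.05

Two binding constraints pin down two serving amounts, so the optimal mix uses at most two foods. The candidates are each food alone (scaled to the tighter of fiber/vitamin C) and each pair with both constraints tight.
orange only: max(27/3, 173/86) = 9 servings → $4.05.
avocado only: max(27/7, 173/7) = 24.71 servings → $53.14.
orange + avocado with both tight: 1.759 servings and 3.103 servings → $7.46.
So the least-cost plan costs $4.05.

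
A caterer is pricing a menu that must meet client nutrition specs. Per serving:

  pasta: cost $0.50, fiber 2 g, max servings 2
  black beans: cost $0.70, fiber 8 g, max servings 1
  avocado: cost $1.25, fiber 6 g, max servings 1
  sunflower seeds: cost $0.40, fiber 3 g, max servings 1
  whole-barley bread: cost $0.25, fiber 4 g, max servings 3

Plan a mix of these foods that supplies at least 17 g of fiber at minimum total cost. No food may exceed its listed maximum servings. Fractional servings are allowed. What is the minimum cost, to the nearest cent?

$1.19

Cost per g of fiber: whole-barley bread $0.0625, black beans $0.0875, sunflower seeds $0.1333, avocado $0.2083, pasta $0.2500.
Take 3 servings of whole-barley bread: +12.0 g fiber for $0.75 (total $0.75, still need 5.0 g).
Take 0.625 servings of black beans: +5.0 g fiber for $0.44 (total $1.19, still need 0.0 g).
Filling from the cheapest source first is optimal under one linear minimum: $1.19.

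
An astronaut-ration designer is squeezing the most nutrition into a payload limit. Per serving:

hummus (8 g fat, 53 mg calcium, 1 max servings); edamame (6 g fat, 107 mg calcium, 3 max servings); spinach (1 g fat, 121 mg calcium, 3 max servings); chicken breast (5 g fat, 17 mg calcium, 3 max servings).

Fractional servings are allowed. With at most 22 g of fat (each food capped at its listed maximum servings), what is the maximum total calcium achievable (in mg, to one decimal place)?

690.6 mg

Calcium per g fat: spinach 121, edamame 17.83, hummus 6.625, chicken breast 3.4.
Take 3 servings of spinach: uses 3 g fat, +363.0 mg calcium (running total 363.0 mg).
Take 3 servings of edamame: uses 18 g fat, +321.0 mg calcium (running total 684.0 mg).
Take 0.125 servings of hummus: uses 1 g fat, +6.6 mg calcium (running total 690.6 mg).
Greedy by best ratio exhausts the fat allowance optimally: 690.6 mg.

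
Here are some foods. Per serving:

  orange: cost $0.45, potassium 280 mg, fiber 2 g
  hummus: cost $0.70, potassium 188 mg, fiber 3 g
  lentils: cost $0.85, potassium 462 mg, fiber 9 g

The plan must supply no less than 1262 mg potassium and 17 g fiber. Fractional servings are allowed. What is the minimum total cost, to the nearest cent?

Minimising a linear cost over {potassium ≥ 1262, fiber ≥ 17, servings ≥ 0} — the optimum is at a vertex, using one or two foods.
orange only: max(1262/280, 17/2) = 8.5 servings → $3.83.
hummus only: max(1262/188, 17/3) = 6.713 servings → $4.70.
lentils only: max(1262/462, 17/9) = 2.732 servings → $2.32.
orange + hummus with both tight: 1.272 servings and 4.819 servings → $3.95.
orange + lentils with both tight: 2.195 servings and 1.401 servings → $2.18.
hummus + lentils: the both-tight solution has a negative serving — not a feasible corner.
Cheapest feasible corner: $2.18.

$2.18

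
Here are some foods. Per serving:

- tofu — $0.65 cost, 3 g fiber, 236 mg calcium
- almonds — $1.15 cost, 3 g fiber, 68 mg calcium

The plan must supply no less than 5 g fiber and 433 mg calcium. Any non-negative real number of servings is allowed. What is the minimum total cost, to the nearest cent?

Two binding constraints pin down two serving amounts, so the optimal mix uses at most two foods. The candidates are each food alone (scaled to the tighter of fiber/calcium) and each pair with both constraints tight.
tofu only: max(5/3, 433/236) = 1.835 servings → $1.19.
almonds only: max(5/3, 433/68) = 6.368 servings → $7.32.
tofu + almonds with both targets exact would need a negative amount; discard.
The minimum over all feasible corners is $1.19.

$1.19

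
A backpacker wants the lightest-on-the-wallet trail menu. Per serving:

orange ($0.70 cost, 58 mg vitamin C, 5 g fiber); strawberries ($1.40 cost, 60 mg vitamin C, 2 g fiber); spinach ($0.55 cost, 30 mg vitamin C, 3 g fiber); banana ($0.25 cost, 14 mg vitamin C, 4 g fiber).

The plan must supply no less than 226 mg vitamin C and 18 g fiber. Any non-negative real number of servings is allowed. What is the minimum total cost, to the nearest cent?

Two binding constraints pin down two serving amounts, so the optimal mix uses at most two foods. The candidates are each food alone (scaled to the tighter of vitamin C/fiber) and each pair with both constraints tight.
orange only: max(226/58, 18/5) = 3.897 servings → $2.73.
strawberries only: max(226/60, 18/2) = 9 servings → $12.60.
spinach only: max(226/30, 18/3) = 7.533 servings → $4.14.
banana only: max(226/14, 18/4) = 16.14 servings → $4.04.
orange + strawberries with both tight: 3.413 servings and 0.4674 servings → $3.04.
orange + spinach: the both-tight solution has a negative serving — not a feasible corner.
orange + banana: intersection lies outside the first quadrant.
strawberries + spinach with both tight: 1.15 servings and 5.233 servings → $4.49.
strawberries + banana with both tight: 3.075 servings and 2.962 servings → $5.05.
spinach + banana with both targets exact would need a negative amount; discard.
Cheapest feasible corner: $2.73.

$2.73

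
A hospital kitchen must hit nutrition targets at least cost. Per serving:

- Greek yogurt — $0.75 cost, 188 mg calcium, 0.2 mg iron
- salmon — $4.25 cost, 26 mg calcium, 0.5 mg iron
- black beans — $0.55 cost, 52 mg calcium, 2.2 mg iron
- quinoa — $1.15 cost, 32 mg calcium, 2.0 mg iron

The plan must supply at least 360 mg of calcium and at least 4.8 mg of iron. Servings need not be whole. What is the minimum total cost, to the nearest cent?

Check every corner: each single food scaled to meet both minima, and each pair solved so both constraints bind.
Greek yogurt only: max(360/188, 4.8/0.2) = 24 servings → $18.00.
salmon only: max(360/26, 4.8/0.5) = 13.85 servings → $58.85.
black beans only: max(360/52, 4.8/2.2) = 6.923 servings → $3.81.
quinoa only: max(360/32, 4.8/2.0) = 11.25 servings → $12.94.
Greek yogurt + salmon with both tight: 0.6216 servings and 9.351 servings → $40.21.
Greek yogurt + black beans with both tight: 1.345 servings and 2.06 servings → $2.14.
Greek yogurt + quinoa with both tight: 1.532 servings and 2.247 servings → $3.73.
salmon + black beans with both targets exact would need a negative amount; discard.
salmon + quinoa: the both-tight solution has a negative serving — not a feasible corner.
black beans + quinoa: the both-tight solution has a negative serving — not a feasible corner.
Cheapest feasible corner: $2.14.

$2.14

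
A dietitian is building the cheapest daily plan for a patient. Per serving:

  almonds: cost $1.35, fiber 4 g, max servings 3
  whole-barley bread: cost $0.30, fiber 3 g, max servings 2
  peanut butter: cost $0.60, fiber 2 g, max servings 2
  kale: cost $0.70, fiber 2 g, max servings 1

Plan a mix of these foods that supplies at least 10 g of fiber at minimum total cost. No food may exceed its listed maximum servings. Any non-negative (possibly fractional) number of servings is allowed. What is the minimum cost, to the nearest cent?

Cost per g of fiber: whole-barley bread $0.1000, peanut butter $0.3000, almonds $0.3375, kale $0.3500.
Take 2 servings of whole-barley bread: +6.0 g fiber for $0.60 (total $0.60, still need 4.0 g).
Take 2 servings of peanut butter: +4.0 g fiber for $1.20 (total $1.80, still need 0.0 g).
Greedy by cheapest-per-g is optimal for a single linear constraint, so the minimum cost is $1.80.

$1.80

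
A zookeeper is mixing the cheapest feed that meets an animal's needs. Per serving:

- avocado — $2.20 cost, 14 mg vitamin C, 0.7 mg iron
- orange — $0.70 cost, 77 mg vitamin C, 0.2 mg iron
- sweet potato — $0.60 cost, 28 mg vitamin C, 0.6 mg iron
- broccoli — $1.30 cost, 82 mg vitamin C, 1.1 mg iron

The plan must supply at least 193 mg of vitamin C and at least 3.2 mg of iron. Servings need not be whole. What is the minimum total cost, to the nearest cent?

$3.48

A basic optimal solution has at most two foods positive. Try each food alone and each pair with both targets met exactly.
avocado only: max(193/14, 3.2/0.7) = 13.79 servings → $30.33.
orange only: max(193/77, 3.2/0.2) = 16 servings → $11.20.
sweet potato only: max(193/28, 3.2/0.6) = 6.893 servings → $4.14.
broccoli only: max(193/82, 3.2/1.1) = 2.909 servings → $3.78.
avocado + orange with both tight: 4.067 servings and 1.767 servings → $10.18.
avocado + sweet potato with both targets exact would need a negative amount; discard.
avocado + broccoli with both tight: 1.193 servings and 2.15 servings → $5.42.
orange + sweet potato with both tight: 0.6453 servings and 5.118 servings → $3.52.
orange + broccoli with both targets exact would need a negative amount; discard.
sweet potato + broccoli with both tight: 2.723 servings and 1.424 servings → $3.48.
Cheapest feasible corner: $3.48.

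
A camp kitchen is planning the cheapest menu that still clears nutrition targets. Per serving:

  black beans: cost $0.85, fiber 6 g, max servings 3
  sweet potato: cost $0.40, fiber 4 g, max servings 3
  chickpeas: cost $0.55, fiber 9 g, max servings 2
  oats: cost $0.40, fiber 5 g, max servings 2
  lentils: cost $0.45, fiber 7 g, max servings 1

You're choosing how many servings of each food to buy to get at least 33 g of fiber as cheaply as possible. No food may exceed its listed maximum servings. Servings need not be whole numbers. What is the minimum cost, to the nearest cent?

$2.19

Cost per g of fiber: chickpeas $0.0611, lentils $0.0643, oats $0.0800, sweet potato $0.1000, black beans $0.1417.
Take 2 servings of chickpeas: +18.0 g fiber for $1.10 (total $1.10, still need 15.0 g).
Take 1 serving of lentils: +7.0 g fiber for $0.45 (total $1.55, still need 8.0 g).
Take 1.6 servings of oats: +8.0 g fiber for $0.64 (total $2.19, still need 0.0 g).
Filling from the cheapest source first is optimal under one linear minimum: $2.19.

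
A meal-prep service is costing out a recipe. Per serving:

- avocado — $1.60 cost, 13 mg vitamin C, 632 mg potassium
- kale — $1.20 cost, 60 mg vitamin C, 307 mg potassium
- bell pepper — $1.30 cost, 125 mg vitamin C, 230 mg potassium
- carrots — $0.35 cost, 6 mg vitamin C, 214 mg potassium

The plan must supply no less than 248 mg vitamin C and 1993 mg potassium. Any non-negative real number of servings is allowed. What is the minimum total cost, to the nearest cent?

$4.76

At the optimum either one food covers both requirements or two foods hit both targets exactly; no other combination can be cheaper.
avocado only: max(248/13, 1993/632) = 19.08 servings → $30.52.
kale only: max(248/60, 1993/307) = 6.492 servings → $7.79.
bell pepper only: max(248/125, 1993/230) = 8.665 servings → $11.26.
carrots only: max(248/6, 1993/214) = 41.33 servings → $14.47.
avocado + kale with both tight: 1.28 servings and 3.856 servings → $6.68.
avocado + bell pepper with both tight: 2.527 servings and 1.721 servings → $6.28.
avocado + carrots with both targets exact would need a negative amount; discard.
kale + bell pepper with both targets exact would need a negative amount; discard.
kale + carrots with both tight: 3.738 servings and 3.95 servings → $5.87.
bell pepper + carrots with both tight: 1.621 servings and 7.571 servings → $4.76.
The minimum over all feasible corners is $4.76.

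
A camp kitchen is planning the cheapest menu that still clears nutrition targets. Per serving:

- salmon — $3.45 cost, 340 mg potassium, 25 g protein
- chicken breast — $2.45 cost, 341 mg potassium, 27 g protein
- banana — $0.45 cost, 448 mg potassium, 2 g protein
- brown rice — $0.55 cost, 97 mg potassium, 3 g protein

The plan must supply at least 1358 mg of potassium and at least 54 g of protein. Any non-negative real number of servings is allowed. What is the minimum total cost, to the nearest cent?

This is a tiny linear program; its minimum lies at a vertex of the feasible set. List the vertices and price them.
salmon only: max(1358/340, 54/25) = 3.994 servings → $13.78.
chicken breast only: max(1358/341, 54/27) = 3.982 servings → $9.76.
banana only: max(1358/448, 54/2) = 27 servings → $12.15.
brown rice only: max(1358/97, 54/3) = 18 servings → $9.90.
salmon + chicken breast with both targets exact would need a negative amount; discard.
salmon + banana with both tight: 2.041 servings and 1.482 servings → $7.71.
salmon + brown rice with both tight: 0.8285 servings and 11.1 servings → $8.96.
chicken breast + banana with both tight: 1.882 servings and 1.599 servings → $5.33.
chicken breast + brown rice with both tight: 0.7293 servings and 11.44 servings → $8.08.
banana + brown rice with both targets exact would need a negative amount; discard.
So the least-cost plan costs $5.33.

$5.33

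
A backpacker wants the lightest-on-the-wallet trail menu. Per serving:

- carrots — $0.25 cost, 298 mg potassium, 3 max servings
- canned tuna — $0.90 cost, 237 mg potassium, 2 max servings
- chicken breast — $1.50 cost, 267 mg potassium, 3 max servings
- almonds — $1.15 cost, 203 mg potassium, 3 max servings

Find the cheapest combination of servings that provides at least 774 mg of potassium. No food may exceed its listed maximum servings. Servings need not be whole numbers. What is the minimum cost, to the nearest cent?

Cost per mg of potassium: carrots $0.0008, canned tuna $0.0038, chicken breast $0.0056, almonds $0.0057.
Take 2.597 servings of carrots: +774.0 mg potassium for $0.65 (total $0.65, still need 0.0 mg).
Filling from the cheapest source first is optimal under one linear minimum: $0.65.

$0.65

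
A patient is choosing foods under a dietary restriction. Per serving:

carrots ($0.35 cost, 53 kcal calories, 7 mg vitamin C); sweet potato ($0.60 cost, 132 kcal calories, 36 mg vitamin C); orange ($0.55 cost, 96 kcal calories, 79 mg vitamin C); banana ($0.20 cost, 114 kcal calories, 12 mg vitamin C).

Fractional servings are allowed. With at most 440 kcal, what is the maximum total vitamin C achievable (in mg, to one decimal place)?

Vitamin C per kcal: orange 0.8229, sweet potato 0.2727, carrots 0.1321, banana 0.1053.
With no serving limits, spend the whole calories allowance on orange: 440 kcal / 96 kcal × 79 mg = 362.1 mg.

362.1 mg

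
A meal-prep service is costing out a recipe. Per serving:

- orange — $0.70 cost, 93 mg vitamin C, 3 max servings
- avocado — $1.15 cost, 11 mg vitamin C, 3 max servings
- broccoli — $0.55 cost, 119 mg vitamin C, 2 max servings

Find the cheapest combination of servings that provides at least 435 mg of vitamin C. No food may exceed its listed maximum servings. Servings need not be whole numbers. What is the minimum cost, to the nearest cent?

Cost per mg of vitamin C: broccoli $0.0046, orange $0.0075, avocado $0.1045.
Take 2 servings of broccoli: +238.0 mg vitamin C for $1.10 (total $1.10, still need 197.0 mg).
Take 2.118 servings of orange: +197.0 mg vitamin C for $1.48 (total $2.58, still need 0.0 mg).
Greedy by cheapest-per-mg is optimal for a single linear constraint, so the minimum cost is $2.58.

$2.58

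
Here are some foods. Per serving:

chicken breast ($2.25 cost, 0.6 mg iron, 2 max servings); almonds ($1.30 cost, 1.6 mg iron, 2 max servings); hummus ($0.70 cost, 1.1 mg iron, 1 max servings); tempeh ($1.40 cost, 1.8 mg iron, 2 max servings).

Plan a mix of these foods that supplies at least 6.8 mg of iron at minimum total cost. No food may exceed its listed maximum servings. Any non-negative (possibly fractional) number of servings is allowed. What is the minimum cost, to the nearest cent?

Cost per mg of iron: hummus $0.6364, tempeh $0.7778, almonds $0.8125, chicken breast $3.7500.
Take 1 serving of hummus: +1.1 mg iron for $0.70 (total $0.70, still need 5.7 mg).
Take 2 servings of tempeh: +3.6 mg iron for $2.80 (total $3.50, still need 2.1 mg).
Take 1.312 servings of almonds: +2.1 mg iron for $1.71 (total $5.21, still need 0.0 mg).
Greedy by cheapest-per-mg is optimal for a single linear constraint, so the minimum cost is $5.21.

$5.21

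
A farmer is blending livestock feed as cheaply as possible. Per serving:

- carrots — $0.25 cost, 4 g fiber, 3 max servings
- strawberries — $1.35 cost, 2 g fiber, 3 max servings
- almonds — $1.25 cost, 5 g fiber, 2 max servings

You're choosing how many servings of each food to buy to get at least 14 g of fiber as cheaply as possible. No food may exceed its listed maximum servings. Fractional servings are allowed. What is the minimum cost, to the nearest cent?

Cost per g of fiber: carrots $0.0625, almonds $0.2500, strawberries $0.6750.
Take 3 servings of carrots: +12.0 g fiber for $0.75 (total $0.75, still need 2.0 g).
Take 0.4 servings of almonds: +2.0 g fiber for $0.50 (total $1.25, still need 0.0 g).
Greedy by cheapest-per-g is optimal for a single linear constraint, so the minimum cost is $1.25.

$1.25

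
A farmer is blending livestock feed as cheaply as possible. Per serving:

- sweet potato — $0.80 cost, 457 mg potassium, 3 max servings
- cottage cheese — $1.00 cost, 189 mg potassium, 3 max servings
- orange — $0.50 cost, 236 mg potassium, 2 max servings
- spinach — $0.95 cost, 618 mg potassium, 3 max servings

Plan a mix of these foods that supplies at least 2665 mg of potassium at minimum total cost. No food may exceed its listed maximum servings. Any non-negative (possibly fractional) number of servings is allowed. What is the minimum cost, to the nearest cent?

Cost per mg of potassium: spinach $0.0015, sweet potato $0.0018, orange $0.0021, cottage cheese $0.0053.
Take 3 servings of spinach: +1854.0 mg potassium for $2.85 (total $2.85, still need 811.0 mg).
Take 1.775 servings of sweet potato: +811.0 mg potassium for $1.42 (total $4.27, still need 0.0 mg).
Greedy by cheapest-per-mg is optimal for a single linear constraint, so the minimum cost is $4.27.

$4.27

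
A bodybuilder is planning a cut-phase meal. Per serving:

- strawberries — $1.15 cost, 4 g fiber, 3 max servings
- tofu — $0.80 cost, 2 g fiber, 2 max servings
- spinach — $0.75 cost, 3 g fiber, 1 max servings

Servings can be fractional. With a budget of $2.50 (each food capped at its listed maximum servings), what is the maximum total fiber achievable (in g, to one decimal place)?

Fiber per dollar: spinach 4, strawberries 3.478, tofu 2.5.
Take 1 serving of spinach: spends $0.75, +3.0 g fiber (running total 3.0 g).
Take 1.522 servings of strawberries: spends $1.75, +6.1 g fiber (running total 9.1 g).
Greedy by best ratio exhausts the cost allowance optimally: 9.1 g.

9.1 g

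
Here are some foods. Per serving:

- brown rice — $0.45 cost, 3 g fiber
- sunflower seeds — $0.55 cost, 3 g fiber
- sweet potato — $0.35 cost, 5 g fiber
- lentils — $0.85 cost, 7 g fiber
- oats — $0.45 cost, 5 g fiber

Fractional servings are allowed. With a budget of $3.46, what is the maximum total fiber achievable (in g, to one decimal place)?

49.4 g

Fiber per dollar: sweet potato 14.29, oats 11.11, lentils 8.235, brown rice 6.667, sunflower seeds 5.455.
With no serving limits, spend the whole cost allowance on sweet potato: $3.46 / $0.35 × 5 g = 49.4 g.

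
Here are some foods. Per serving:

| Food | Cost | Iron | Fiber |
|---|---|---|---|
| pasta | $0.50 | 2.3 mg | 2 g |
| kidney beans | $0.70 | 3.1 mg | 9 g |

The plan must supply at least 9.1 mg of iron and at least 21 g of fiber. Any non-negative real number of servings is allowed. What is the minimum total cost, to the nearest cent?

An LP optimum is at a vertex; with two nutrient constraints at most two foods are used. Check each candidate.
pasta only: max(9.1/2.3, 21/2) = 10.5 servings → $5.25.
kidney beans only: max(9.1/3.1, 21/9) = 2.935 servings → $2.05.
pasta + kidney beans with both tight: 1.159 servings and 2.076 servings → $2.03.
The minimum over all feasible corners is $2.03.

$2.03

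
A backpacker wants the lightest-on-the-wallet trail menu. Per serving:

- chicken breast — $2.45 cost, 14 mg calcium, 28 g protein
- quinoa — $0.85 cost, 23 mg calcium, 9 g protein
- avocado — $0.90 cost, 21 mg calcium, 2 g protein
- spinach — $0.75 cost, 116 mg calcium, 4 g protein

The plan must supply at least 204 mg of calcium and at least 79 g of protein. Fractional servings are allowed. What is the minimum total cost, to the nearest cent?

Check every corner: each single food scaled to meet both minima, and each pair solved so both constraints bind.
chicken breast only: max(204/14, 79/28) = 14.57 servings → $35.70.
quinoa only: max(204/23, 79/9) = 8.87 servings → $7.54.
avocado only: max(204/21, 79/2) = 39.5 servings → $35.55.
spinach only: max(204/116, 79/4) = 19.75 servings → $14.81.
chicken breast + quinoa: intersection lies outside the first quadrant.
chicken breast + avocado with both tight: 2.234 servings and 8.225 servings → $12.88.
chicken breast + spinach with both tight: 2.615 servings and 1.443 servings → $7.49.
quinoa + avocado with both tight: 8.748 servings and 0.1329 servings → $7.56.
quinoa + spinach with both tight: 8.769 servings and 0.01996 servings → $7.47.
avocado + spinach: the both-tight solution has a negative serving — not a feasible corner.
The minimum over all feasible corners is $7.47.

$7.47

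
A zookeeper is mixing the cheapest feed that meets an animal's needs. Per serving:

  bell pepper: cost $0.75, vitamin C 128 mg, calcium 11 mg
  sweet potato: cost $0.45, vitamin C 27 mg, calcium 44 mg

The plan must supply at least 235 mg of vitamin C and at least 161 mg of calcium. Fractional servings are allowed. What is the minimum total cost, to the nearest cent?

For a min-cost LP with two ≥-constraints, a basic feasible solution has at most two positive variables.
bell pepper only: max(235/128, 161/11) = 14.64 servings → $10.98.
sweet potato only: max(235/27, 161/44) = 8.704 servings → $3.92.
bell pepper + sweet potato with both tight: 1.123 servings and 3.378 servings → $2.36.
Cheapest feasible corner: $2.36.

$2.36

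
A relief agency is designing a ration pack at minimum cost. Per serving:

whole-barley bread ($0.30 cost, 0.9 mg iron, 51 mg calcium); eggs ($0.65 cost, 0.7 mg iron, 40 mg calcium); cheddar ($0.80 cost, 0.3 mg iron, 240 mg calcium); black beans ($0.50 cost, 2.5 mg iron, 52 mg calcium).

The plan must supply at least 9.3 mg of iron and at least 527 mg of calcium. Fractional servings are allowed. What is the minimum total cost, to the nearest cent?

$2.92

A basic optimal solution has at most two foods positive. Try each food alone and each pair with both targets met exactly.
whole-barley bread only: max(9.3/0.9, 527/51) = 10.33 servings → $3.10.
eggs only: max(9.3/0.7, 527/40) = 13.29 servings → $8.64.
cheddar only: max(9.3/0.3, 527/240) = 31 servings → $24.80.
black beans only: max(9.3/2.5, 527/52) = 10.13 servings → $5.07.
whole-barley bread + eggs with both tight: 10.33 servings and 0 servings → $3.10.
whole-barley bread + cheddar with both tight: 10.33 servings and 0 servings → $3.10.
whole-barley bread + black beans with both tight: 10.33 servings and 0 servings → $3.10.
eggs + cheddar: intersection lies outside the first quadrant.
eggs + black beans with both tight: 13.11 servings and 0.04874 servings → $8.55.
cheddar + black beans with both tight: 1.427 servings and 3.549 servings → $2.92.
The minimum over all feasible corners is $2.92.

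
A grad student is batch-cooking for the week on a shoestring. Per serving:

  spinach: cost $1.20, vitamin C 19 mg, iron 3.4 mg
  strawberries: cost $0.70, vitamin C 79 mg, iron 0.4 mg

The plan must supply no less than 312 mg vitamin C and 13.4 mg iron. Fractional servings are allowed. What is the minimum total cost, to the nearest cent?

$6.46

The cheapest plan sits at a corner of the feasible region — with two constraints it uses at most two foods.
spinach only: max(312/19, 13.4/3.4) = 16.42 servings → $19.71.
strawberries only: max(312/79, 13.4/0.4) = 33.5 servings → $23.45.
spinach + strawberries with both tight: 3.578 servings and 3.089 servings → $6.46.
Cheapest feasible corner: $6.46.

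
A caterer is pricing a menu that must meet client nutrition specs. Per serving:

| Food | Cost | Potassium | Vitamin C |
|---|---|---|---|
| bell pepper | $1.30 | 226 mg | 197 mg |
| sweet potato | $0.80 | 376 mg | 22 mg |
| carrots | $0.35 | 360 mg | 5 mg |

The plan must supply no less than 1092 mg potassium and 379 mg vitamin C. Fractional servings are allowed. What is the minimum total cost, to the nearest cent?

$3.09

bell pepper only: max(1092/226, 379/197) = 4.832 servings → $6.28.
sweet potato only: max(1092/376, 379/22) = 17.23 servings → $13.78.
carrots only: max(1092/360, 379/5) = 75.8 servings → $26.53.
bell pepper + sweet potato with both tight: 1.715 servings and 1.874 servings → $3.73.
bell pepper + carrots with both tight: 1.877 servings and 1.855 servings → $3.09.
sweet potato + carrots: intersection lies outside the first quadrant.
Cheapest feasible corner: $3.09.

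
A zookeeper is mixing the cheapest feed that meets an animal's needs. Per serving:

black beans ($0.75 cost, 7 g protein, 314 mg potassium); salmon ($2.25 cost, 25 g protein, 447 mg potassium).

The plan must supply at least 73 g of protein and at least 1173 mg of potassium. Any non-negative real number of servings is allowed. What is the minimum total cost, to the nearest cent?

$6.57

This is a tiny linear program; its minimum lies at a vertex of the feasible set. List the vertices and price them.
black beans only: max(73/7, 1173/314) = 10.43 servings → $7.82.
salmon only: max(73/25, 1173/447) = 2.92 servings → $6.57.
black beans + salmon: intersection lies outside the first quadrant.
So the least-cost plan costs $6.57.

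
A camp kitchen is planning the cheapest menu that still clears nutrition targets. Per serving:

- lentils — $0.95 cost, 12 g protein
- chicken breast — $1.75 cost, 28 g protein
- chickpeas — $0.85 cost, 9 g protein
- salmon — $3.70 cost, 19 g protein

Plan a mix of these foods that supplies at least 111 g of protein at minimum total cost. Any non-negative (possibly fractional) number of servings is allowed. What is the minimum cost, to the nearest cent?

Cost per g of protein: chicken breast $0.0625, lentils $0.0792, chickpeas $0.0944, salmon $0.1947.
With no serving limits, use only chicken breast: 111 g / 28 g = 3.964 servings × $1.75 = $6.94.

$6.94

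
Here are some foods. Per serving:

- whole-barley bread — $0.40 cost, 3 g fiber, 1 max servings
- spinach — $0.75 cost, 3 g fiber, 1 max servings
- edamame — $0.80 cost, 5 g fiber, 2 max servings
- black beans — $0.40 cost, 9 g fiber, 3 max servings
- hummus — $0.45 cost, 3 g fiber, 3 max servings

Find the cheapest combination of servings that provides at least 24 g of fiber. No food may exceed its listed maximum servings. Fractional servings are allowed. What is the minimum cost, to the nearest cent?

$1.07

Cost per g of fiber: black beans $0.0444, whole-barley bread $0.1333, hummus $0.1500, edamame $0.1600, spinach $0.2500.
Take 2.667 servings of black beans: +24.0 g fiber for $1.07 (total $1.07, still need 0.0 g).
Filling from the cheapest source first is optimal under one linear minimum: $1.07.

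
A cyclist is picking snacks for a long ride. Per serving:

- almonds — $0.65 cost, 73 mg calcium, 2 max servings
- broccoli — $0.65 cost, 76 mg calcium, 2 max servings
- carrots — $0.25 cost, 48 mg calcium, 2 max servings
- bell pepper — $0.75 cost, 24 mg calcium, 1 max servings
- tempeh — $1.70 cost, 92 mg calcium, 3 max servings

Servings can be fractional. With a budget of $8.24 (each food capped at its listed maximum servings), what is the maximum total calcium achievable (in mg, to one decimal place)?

671.3 mg

Calcium per dollar: carrots 192, broccoli 116.9, almonds 112.3, tempeh 54.12, bell pepper 32.
Take 2 servings of carrots: spends $0.50, +96.0 mg calcium (running total 96.0 mg).
Take 2 servings of broccoli: spends $1.30, +152.0 mg calcium (running total 248.0 mg).
Take 2 servings of almonds: spends $1.30, +146.0 mg calcium (running total 394.0 mg).
Take 3 servings of tempeh: spends $5.10, +276.0 mg calcium (running total 670.0 mg).
Take 0.05333 servings of bell pepper: spends $0.04, +1.3 mg calcium (running total 671.3 mg).
Filling greedily by calcium-per-dollar is optimal for one linear limit, giving 671.3 mg.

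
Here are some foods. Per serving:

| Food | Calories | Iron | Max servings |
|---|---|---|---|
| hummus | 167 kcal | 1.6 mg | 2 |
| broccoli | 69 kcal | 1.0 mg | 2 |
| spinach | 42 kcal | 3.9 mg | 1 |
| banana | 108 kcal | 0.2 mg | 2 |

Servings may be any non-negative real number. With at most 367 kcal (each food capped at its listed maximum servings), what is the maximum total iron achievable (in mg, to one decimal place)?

Iron per kcal: spinach 0.09286, broccoli 0.01449, hummus 0.009581, banana 0.001852.
Take 1 serving of spinach: uses 42 kcal, +3.9 mg iron (running total 3.9 mg).
Take 2 servings of broccoli: uses 138 kcal, +2.0 mg iron (running total 5.9 mg).
Take 1.12 servings of hummus: uses 187 kcal, +1.8 mg iron (running total 7.7 mg).
Greedy by best ratio exhausts the calories allowance optimally: 7.7 mg.

7.7 mg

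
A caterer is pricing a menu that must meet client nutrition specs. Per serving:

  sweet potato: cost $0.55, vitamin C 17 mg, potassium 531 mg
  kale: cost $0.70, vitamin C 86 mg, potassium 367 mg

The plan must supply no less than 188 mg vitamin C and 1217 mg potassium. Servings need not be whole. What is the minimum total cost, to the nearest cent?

$1.90

Compare the cost at each extreme point of the feasible region.
sweet potato only: max(188/17, 1217/531) = 11.06 servings → $6.08.
kale only: max(188/86, 1217/367) = 3.316 servings → $2.32.
sweet potato + kale with both tight: 0.9046 servings and 2.007 servings → $1.90.
The minimum over all feasible corners is $1.90.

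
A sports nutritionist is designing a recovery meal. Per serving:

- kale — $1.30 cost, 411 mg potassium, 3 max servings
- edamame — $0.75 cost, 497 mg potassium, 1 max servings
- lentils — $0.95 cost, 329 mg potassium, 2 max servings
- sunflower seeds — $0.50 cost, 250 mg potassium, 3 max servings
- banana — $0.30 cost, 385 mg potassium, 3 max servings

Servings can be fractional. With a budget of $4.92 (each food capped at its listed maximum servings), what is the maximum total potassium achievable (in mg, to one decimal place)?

3015.0 mg

Potassium per dollar: banana 1283, edamame 662.7, sunflower seeds 500, lentils 346.3, kale 316.2.
Take 3 servings of banana: spends $0.90, +1155.0 mg potassium (running total 1155.0 mg).
Take 1 serving of edamame: spends $0.75, +497.0 mg potassium (running total 1652.0 mg).
Take 3 servings of sunflower seeds: spends $1.50, +750.0 mg potassium (running total 2402.0 mg).
Take 1.863 servings of lentils: spends $1.77, +613.0 mg potassium (running total 3015.0 mg).
Filling greedily by potassium-per-dollar is optimal for one linear limit, giving 3015.0 mg.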